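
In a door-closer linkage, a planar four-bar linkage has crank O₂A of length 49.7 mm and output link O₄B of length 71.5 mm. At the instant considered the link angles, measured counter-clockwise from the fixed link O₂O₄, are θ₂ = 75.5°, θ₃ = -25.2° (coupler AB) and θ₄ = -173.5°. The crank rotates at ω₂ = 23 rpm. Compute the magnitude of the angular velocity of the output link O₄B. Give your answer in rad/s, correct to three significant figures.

ω₂ = 2.409 rad/s (from 23 rpm).
Differentiating the loop-closure r₂e^{iθ₂}+r₃e^{iθ₃}=r₁+r₄e^{iθ₄} gives r₂ω₂e^{iθ₂}+r₃ω₃e^{iθ₃}=r₄ω₄e^{iθ₄}.
Eliminating the other unknown: ω₄ = r₂ω₂ sin(θ₂−θ₃) / [r₄ sin(θ₄−θ₃)].
Numerator sine = +0.98261; denominator sine = -0.52547.
Result = 0.0497·2.409·(+0.98261) / (0.0715·(-0.52547)) = -3.1307 rad/s; magnitude 3.1307 rad/s.

3.13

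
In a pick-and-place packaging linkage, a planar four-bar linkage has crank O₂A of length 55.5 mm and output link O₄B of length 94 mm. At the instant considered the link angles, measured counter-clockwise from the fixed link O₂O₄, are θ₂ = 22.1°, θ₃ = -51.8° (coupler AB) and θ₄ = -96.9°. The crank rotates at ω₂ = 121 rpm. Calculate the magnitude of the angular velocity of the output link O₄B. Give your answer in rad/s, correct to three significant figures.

ω₂ = 12.67 rad/s (from 121 rpm).
Differentiating the loop-closure r₂e^{iθ₂}+r₃e^{iθ₃}=r₁+r₄e^{iθ₄} gives r₂ω₂e^{iθ₂}+r₃ω₃e^{iθ₃}=r₄ω₄e^{iθ₄}.
Eliminating the other unknown: ω₄ = r₂ω₂ sin(θ₂−θ₃) / [r₄ sin(θ₄−θ₃)].
Numerator sine = +0.96078; denominator sine = -0.70834.
Result = 0.0555·12.67·(+0.96078) / (0.094·(-0.70834)) = -10.148 rad/s; magnitude 10.148 rad/s.

10.1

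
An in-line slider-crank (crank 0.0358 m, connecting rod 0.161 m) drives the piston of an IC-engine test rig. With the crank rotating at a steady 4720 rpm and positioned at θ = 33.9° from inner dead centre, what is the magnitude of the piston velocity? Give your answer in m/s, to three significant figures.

11.7

ω = 2π·4720/60 = 494.3 rad/s
For an in-line slider-crank, x = r cosθ + √(L² − r² sin²θ), so v = −rω sinθ·[1 + r cosθ/√(L² − r² sin²θ)].
With r = 0.0358 m, L = 0.161 m, θ = 33.9°: √(L² − r² sin²θ) = 0.15976 m.
v = −0.0358·494.3·0.55775·[1 + 0.0358·0.83001/0.15976] = -11.705 m/s.
|v| = 11.705 m/s.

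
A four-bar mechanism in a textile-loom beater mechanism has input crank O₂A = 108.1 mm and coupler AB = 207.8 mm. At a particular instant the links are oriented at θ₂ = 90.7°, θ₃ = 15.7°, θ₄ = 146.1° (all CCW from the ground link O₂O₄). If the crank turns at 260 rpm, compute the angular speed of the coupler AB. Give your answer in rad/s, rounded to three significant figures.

15.3

ω₂ = 27.23 rad/s (from 260 rpm).
Differentiating the loop-closure r₂e^{iθ₂}+r₃e^{iθ₃}=r₁+r₄e^{iθ₄} gives r₂ω₂e^{iθ₂}+r₃ω₃e^{iθ₃}=r₄ω₄e^{iθ₄}.
Eliminating the other unknown: ω₃ = r₂ω₂ sin(θ₄−θ₂) / [r₃ sin(θ₃−θ₄)].
Numerator sine = +0.82314; denominator sine = -0.76154.
Result = 0.1081·27.23·(+0.82314) / (0.2078·(-0.76154)) = -15.31 rad/s; magnitude 15.31 rad/s.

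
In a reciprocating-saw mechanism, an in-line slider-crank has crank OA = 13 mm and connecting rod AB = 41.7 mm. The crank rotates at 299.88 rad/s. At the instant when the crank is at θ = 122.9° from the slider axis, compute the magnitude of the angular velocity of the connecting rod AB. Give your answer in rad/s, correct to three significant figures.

ω = 299.9 rad/s
The rod makes angle φ with the slider axis where L sinφ = r sinθ; differentiating, L cosφ·φ̇ = r ω cosθ.
L cosφ = √(L² − r² sin²θ) = 0.040246 m.
|ω_rod| = r ω |cosθ| / √(L² − r² sin²θ) = 0.013·299.9·0.54317/0.040246 = 52.615 rad/s.

52.6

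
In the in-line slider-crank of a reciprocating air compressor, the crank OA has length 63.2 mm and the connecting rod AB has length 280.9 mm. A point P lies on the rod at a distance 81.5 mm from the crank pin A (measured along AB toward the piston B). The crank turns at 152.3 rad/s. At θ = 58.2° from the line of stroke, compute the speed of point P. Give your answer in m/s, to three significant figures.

ω = 152.3 rad/s.  Crank-pin speed |V_A| = rω = 9.6254 m/s, perpendicular to OA.
Rod angle: sinφ = −(r/L) sinθ ⇒ φ = -11.024°; ω_rod = −rω cosθ/√(L²−r²sin²θ) = -18.396 rad/s.
V_P = V_A + ω_rod × AP, with AP = 0.0815 m along the rod.
Components: V_Px = −rω sinθ − a·ω_rod·sinφ = -8.4672 m/s;  V_Py = rω cosθ + a·ω_rod·cosφ = +3.6005 m/s.
|V_P| = √(V_Px² + V_Py²) = 9.2009 m/s.

9.20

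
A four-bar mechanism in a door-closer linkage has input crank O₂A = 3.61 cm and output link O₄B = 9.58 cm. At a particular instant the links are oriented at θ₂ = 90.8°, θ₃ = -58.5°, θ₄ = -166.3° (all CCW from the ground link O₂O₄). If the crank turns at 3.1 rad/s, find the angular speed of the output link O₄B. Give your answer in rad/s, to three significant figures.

0.626

ω₂ = 3.1 rad/s
Differentiating the loop-closure r₂e^{iθ₂}+r₃e^{iθ₃}=r₁+r₄e^{iθ₄} gives r₂ω₂e^{iθ₂}+r₃ω₃e^{iθ₃}=r₄ω₄e^{iθ₄}.
Eliminating the other unknown: ω₄ = r₂ω₂ sin(θ₂−θ₃) / [r₄ sin(θ₄−θ₃)].
Numerator sine = +0.51054; denominator sine = -0.95213.
Result = 0.0361·3.1·(+0.51054) / (0.0958·(-0.95213)) = -0.62638 rad/s; magnitude 0.62638 rad/s.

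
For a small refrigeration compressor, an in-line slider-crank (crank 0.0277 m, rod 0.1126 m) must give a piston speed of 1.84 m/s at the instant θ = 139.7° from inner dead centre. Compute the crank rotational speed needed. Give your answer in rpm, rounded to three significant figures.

1210

For an in-line slider-crank, |v_piston| = rω|sinθ|·[1 + r cosθ/√(L² − r² sin²θ)].
With r = 0.0277 m, L = 0.1126 m, θ = 139.7°: the bracketed kinematic factor |dx/dθ| = 0.014511 m.
ω = v/|dx/dθ| = 1.84/0.014511 = 126.8 rad/s.
N = 60ω/(2π) = 1210.8 rpm.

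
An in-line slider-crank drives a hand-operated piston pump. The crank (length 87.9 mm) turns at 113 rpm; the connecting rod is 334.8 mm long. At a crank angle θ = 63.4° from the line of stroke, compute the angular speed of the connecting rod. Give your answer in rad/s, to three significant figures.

1.43

ω = 11.83 rad/s (converted from 113 rpm).
The rod makes angle φ with the slider axis where L sinφ = r sinθ; differentiating, L cosφ·φ̇ = r ω cosθ.
L cosφ = √(L² − r² sin²θ) = 0.32544 m.
|ω_rod| = r ω |cosθ| / √(L² − r² sin²θ) = 0.0879·11.83·0.44776/0.32544 = 1.4311 rad/s.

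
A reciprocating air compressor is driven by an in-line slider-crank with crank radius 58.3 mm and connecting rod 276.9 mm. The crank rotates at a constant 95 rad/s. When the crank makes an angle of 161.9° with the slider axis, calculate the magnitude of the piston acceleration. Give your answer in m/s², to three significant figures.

ω = 95 rad/s
x(θ) = r cosθ + √(L² − r² sin²θ); with ω constant, a = ω²·d²x/dθ².
d²x/dθ² = −r cosθ − r²(cos2θ)/√u − r⁴ sin²2θ/(4u^{3/2}),  u = L² − r² sin²θ = 0.0763455 m².
Substituting r = 0.0583 m, L = 0.2769 m, θ = 161.9°: d²x/dθ² = +0.045441 m.
a = ω²·d²x/dθ² = (95)²·(+0.045441) = +410.1 m/s²;  |a| = 410.1 m/s².

410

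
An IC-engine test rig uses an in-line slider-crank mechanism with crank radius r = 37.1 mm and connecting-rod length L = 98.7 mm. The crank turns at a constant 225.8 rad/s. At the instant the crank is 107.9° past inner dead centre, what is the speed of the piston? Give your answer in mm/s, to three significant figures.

6990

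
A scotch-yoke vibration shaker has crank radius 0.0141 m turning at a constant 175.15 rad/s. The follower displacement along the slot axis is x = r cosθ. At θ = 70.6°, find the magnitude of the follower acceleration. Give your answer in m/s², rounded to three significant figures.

ω = 175.2 rad/s
x = r cosθ ⇒ ẍ = −rω² cosθ (ω constant).
|a| = rω²|cosθ| = 0.0141·(175.2)²·|cos 70.6°| = 143.68 m/s².

144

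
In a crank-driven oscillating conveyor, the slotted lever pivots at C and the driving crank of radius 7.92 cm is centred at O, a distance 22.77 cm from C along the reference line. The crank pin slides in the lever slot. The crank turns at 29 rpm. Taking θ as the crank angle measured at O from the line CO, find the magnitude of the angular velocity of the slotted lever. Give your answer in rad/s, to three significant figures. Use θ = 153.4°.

1.16

ω = 3.037 rad/s (from 29 rpm).
Crank pin A relative to C: A = (d + r cosθ, r sinθ); lever angle φ = atan2(r sinθ, d + r cosθ).
Differentiating tanφ: φ̇ = rω(d cosθ + r)/(d² + r² + 2dr cosθ).
d² + r² + 2dr cosθ = |CA|² = 0.0258699 m²;  d cosθ + r = -0.1244 m.
|ω_lever| = |0.0792·3.037·-0.1244| / 0.0258699 = 1.1566 rad/s.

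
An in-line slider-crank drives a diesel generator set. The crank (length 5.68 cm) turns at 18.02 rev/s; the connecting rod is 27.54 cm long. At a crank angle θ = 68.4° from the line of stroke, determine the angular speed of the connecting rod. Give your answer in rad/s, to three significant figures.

ω = 113.2 rad/s (converted from 18.02 rev/s).
The rod makes angle φ with the slider axis where L sinφ = r sinθ; differentiating, L cosφ·φ̇ = r ω cosθ.
L cosφ = √(L² − r² sin²θ) = 0.27029 m.
|ω_rod| = r ω |cosθ| / √(L² − r² sin²θ) = 0.0568·113.2·0.36812/0.27029 = 8.7589 rad/s.

8.76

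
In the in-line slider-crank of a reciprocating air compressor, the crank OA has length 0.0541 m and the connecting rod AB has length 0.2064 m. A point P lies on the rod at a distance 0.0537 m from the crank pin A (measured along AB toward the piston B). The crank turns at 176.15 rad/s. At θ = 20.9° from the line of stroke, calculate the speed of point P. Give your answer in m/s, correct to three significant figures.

7.51

ω = 176.2 rad/s.  Crank-pin speed |V_A| = rω = 9.5297 m/s, perpendicular to OA.
Rod angle: sinφ = −(r/L) sinθ ⇒ φ = -5.365°; ω_rod = −rω cosθ/√(L²−r²sin²θ) = -43.323 rad/s.
V_P = V_A + ω_rod × AP, with AP = 0.0537 m along the rod.
Components: V_Px = −rω sinθ − a·ω_rod·sinφ = -3.6171 m/s;  V_Py = rω cosθ + a·ω_rod·cosφ = +6.5864 m/s.
|V_P| = √(V_Px² + V_Py²) = 7.5143 m/s.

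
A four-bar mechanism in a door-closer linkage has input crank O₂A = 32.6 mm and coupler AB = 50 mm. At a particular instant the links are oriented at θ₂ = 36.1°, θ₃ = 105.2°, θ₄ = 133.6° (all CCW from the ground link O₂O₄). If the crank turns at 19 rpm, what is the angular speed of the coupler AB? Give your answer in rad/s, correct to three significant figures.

2.70

ω₂ = 1.99 rad/s (from 19 rpm).
Differentiating the loop-closure r₂e^{iθ₂}+r₃e^{iθ₃}=r₁+r₄e^{iθ₄} gives r₂ω₂e^{iθ₂}+r₃ω₃e^{iθ₃}=r₄ω₄e^{iθ₄}.
Eliminating the other unknown: ω₃ = r₂ω₂ sin(θ₄−θ₂) / [r₃ sin(θ₃−θ₄)].
Numerator sine = +0.99144; denominator sine = -0.47562.
Result = 0.0326·1.99·(+0.99144) / (0.05·(-0.47562)) = -2.7042 rad/s; magnitude 2.7042 rad/s.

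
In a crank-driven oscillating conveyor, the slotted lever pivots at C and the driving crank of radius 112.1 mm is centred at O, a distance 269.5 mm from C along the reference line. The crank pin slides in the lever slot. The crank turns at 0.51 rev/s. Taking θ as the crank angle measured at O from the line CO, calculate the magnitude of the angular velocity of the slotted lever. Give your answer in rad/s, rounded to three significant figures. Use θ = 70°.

ω = 3.204 rad/s (from 0.51 rev/s).
Crank pin A relative to C: A = (d + r cosθ, r sinθ); lever angle φ = atan2(r sinθ, d + r cosθ).
Differentiating tanφ: φ̇ = rω(d cosθ + r)/(d² + r² + 2dr cosθ).
d² + r² + 2dr cosθ = |CA|² = 0.105862 m²;  d cosθ + r = +0.20427 m.
|ω_lever| = |0.1121·3.204·+0.20427| / 0.105862 = 0.69315 rad/s.

0.693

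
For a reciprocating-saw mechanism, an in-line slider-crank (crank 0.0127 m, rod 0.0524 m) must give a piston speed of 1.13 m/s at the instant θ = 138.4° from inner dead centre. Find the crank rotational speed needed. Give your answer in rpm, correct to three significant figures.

1570

For an in-line slider-crank, |v_piston| = rω|sinθ|·[1 + r cosθ/√(L² − r² sin²θ)].
With r = 0.0127 m, L = 0.0524 m, θ = 138.4°: the bracketed kinematic factor |dx/dθ| = 0.0068835 m.
ω = v/|dx/dθ| = 1.13/0.0068835 = 164.16 rad/s.
N = 60ω/(2π) = 1567.6 rpm.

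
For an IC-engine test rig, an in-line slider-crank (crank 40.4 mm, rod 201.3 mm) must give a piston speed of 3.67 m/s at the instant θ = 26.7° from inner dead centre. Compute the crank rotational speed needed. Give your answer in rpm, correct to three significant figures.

1640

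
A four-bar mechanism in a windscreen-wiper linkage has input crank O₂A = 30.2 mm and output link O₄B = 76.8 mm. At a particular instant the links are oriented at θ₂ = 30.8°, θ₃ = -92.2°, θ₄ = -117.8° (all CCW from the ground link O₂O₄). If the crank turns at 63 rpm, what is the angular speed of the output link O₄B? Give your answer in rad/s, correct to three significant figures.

5.04

ω₂ = 6.597 rad/s (from 63 rpm).
Differentiating the loop-closure r₂e^{iθ₂}+r₃e^{iθ₃}=r₁+r₄e^{iθ₄} gives r₂ω₂e^{iθ₂}+r₃ω₃e^{iθ₃}=r₄ω₄e^{iθ₄}.
Eliminating the other unknown: ω₄ = r₂ω₂ sin(θ₂−θ₃) / [r₄ sin(θ₄−θ₃)].
Numerator sine = +0.83867; denominator sine = -0.43209.
Result = 0.0302·6.597·(+0.83867) / (0.0768·(-0.43209)) = -5.0354 rad/s; magnitude 5.0354 rad/s.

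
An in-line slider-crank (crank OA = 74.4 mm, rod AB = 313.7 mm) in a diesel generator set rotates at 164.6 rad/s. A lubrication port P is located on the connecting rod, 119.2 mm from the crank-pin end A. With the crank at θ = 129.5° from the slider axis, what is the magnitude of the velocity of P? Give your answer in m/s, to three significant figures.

ω = 164.6 rad/s.  Crank-pin speed |V_A| = rω = 12.246 m/s, perpendicular to OA.
Rod angle: sinφ = −(r/L) sinθ ⇒ φ = -10.545°; ω_rod = −rω cosθ/√(L²−r²sin²θ) = +25.258 rad/s.
V_P = V_A + ω_rod × AP, with AP = 0.1192 m along the rod.
Components: V_Px = −rω sinθ − a·ω_rod·sinφ = -8.8985 m/s;  V_Py = rω cosθ + a·ω_rod·cosφ = -4.8297 m/s.
|V_P| = √(V_Px² + V_Py²) = 10.125 m/s.

10.1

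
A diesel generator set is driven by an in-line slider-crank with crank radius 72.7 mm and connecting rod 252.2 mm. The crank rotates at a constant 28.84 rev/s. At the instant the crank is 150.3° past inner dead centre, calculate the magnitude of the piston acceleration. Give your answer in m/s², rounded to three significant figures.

ω = 2π·28.8 = 181.2 rad/s
x(θ) = r cosθ + √(L² − r² sin²θ); with ω constant, a = ω²·d²x/dθ².
d²x/dθ² = −r cosθ − r²(cos2θ)/√u − r⁴ sin²2θ/(4u^{3/2}),  u = L² − r² sin²θ = 0.0623074 m².
Substituting r = 0.0727 m, L = 0.2522 m, θ = 150.3°: d²x/dθ² = +0.052038 m.
a = ω²·d²x/dθ² = (181.2)²·(+0.052038) = +1708.7 m/s²;  |a| = 1708.7 m/s².

1710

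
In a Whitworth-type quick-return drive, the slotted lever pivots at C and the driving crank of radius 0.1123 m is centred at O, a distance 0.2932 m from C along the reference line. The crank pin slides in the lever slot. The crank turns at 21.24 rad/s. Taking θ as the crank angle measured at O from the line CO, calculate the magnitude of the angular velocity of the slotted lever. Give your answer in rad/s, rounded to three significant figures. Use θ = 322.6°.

5.46

ω = 21.24 rad/s
Crank pin A relative to C: A = (d + r cosθ, r sinθ); lever angle φ = atan2(r sinθ, d + r cosθ).
Differentiating tanφ: φ̇ = rω(d cosθ + r)/(d² + r² + 2dr cosθ).
d² + r² + 2dr cosθ = |CA|² = 0.150892 m²;  d cosθ + r = +0.34522 m.
|ω_lever| = |0.1123·21.24·+0.34522| / 0.150892 = 5.4572 rad/s.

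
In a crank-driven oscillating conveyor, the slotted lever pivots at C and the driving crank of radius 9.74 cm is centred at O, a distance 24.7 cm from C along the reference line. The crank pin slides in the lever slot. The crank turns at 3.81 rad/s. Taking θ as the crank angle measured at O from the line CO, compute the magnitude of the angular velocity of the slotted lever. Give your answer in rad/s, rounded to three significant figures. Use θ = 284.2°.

ω = 3.81 rad/s
Crank pin A relative to C: A = (d + r cosθ, r sinθ); lever angle φ = atan2(r sinθ, d + r cosθ).
Differentiating tanφ: φ̇ = rω(d cosθ + r)/(d² + r² + 2dr cosθ).
d² + r² + 2dr cosθ = |CA|² = 0.0822989 m²;  d cosθ + r = +0.15799 m.
|ω_lever| = |0.0974·3.81·+0.15799| / 0.0822989 = 0.7124 rad/s.

0.712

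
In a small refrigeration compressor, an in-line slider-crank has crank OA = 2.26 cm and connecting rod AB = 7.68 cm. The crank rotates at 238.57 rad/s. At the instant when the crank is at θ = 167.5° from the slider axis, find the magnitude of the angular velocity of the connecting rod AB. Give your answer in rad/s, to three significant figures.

68.7

ω = 238.6 rad/s
The rod makes angle φ with the slider axis where L sinφ = r sinθ; differentiating, L cosφ·φ̇ = r ω cosθ.
L cosφ = √(L² − r² sin²θ) = 0.076644 m.
|ω_rod| = r ω |cosθ| / √(L² − r² sin²θ) = 0.0226·238.6·0.97630/0.076644 = 68.68 rad/s.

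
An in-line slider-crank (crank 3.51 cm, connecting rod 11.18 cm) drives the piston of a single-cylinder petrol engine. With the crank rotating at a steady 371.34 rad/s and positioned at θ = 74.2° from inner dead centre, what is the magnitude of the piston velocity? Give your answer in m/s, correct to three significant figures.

13.7

ω = 371.3 rad/s
For an in-line slider-crank, x = r cosθ + √(L² − r² sin²θ), so v = −rω sinθ·[1 + r cosθ/√(L² − r² sin²θ)].
With r = 0.0351 m, L = 0.1118 m, θ = 74.2°: √(L² − r² sin²θ) = 0.10658 m.
v = −0.0351·371.3·0.96222·[1 + 0.0351·0.27228/0.10658] = -13.666 m/s.
|v| = 13.666 m/s.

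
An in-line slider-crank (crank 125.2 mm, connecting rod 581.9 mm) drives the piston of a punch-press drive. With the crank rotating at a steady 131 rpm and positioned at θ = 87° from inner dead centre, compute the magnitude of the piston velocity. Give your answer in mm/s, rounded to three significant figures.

1730

ω = 2π·131/60 = 13.72 rad/s
For an in-line slider-crank, x = r cosθ + √(L² − r² sin²θ), so v = −rω sinθ·[1 + r cosθ/√(L² − r² sin²θ)].
With r = 0.1252 m, L = 0.5819 m, θ = 87°: √(L² − r² sin²θ) = 0.56831 m.
v = −0.1252·13.72·0.99863·[1 + 0.1252·0.05234/0.56831] = -1.735 m/s.
|v| = 1.735 m/s = 1735 mm/s.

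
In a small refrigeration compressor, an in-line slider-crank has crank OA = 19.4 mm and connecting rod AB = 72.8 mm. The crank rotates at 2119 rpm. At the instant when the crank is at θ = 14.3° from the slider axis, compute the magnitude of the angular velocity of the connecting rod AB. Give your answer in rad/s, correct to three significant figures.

ω = 221.9 rad/s (converted from 2119 rpm).
The rod makes angle φ with the slider axis where L sinφ = r sinθ; differentiating, L cosφ·φ̇ = r ω cosθ.
L cosφ = √(L² − r² sin²θ) = 0.072642 m.
|ω_rod| = r ω |cosθ| / √(L² − r² sin²θ) = 0.0194·221.9·0.96902/0.072642 = 57.425 rad/s.

57.4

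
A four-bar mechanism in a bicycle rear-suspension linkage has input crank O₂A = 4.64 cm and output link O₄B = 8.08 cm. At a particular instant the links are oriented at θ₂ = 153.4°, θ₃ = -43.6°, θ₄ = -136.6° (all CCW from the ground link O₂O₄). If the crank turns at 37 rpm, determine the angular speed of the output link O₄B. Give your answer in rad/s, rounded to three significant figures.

0.651

ω₂ = 3.875 rad/s (from 37 rpm).
Differentiating the loop-closure r₂e^{iθ₂}+r₃e^{iθ₃}=r₁+r₄e^{iθ₄} gives r₂ω₂e^{iθ₂}+r₃ω₃e^{iθ₃}=r₄ω₄e^{iθ₄}.
Eliminating the other unknown: ω₄ = r₂ω₂ sin(θ₂−θ₃) / [r₄ sin(θ₄−θ₃)].
Numerator sine = -0.29237; denominator sine = -0.99863.
Result = 0.0464·3.875·(-0.29237) / (0.0808·(-0.99863)) = +0.65143 rad/s; magnitude 0.65143 rad/s.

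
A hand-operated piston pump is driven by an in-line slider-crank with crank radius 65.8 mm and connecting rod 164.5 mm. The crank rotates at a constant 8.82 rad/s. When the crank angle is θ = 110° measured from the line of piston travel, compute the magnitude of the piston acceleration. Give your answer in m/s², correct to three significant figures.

3.40

ω = 8.82 rad/s
x(θ) = r cosθ + √(L² − r² sin²θ); with ω constant, a = ω²·d²x/dθ².
d²x/dθ² = −r cosθ − r²(cos2θ)/√u − r⁴ sin²2θ/(4u^{3/2}),  u = L² − r² sin²θ = 0.0232371 m².
Substituting r = 0.0658 m, L = 0.1645 m, θ = 110°: d²x/dθ² = +0.043716 m.
a = ω²·d²x/dθ² = (8.82)²·(+0.043716) = +3.4008 m/s²;  |a| = 3.4008 m/s².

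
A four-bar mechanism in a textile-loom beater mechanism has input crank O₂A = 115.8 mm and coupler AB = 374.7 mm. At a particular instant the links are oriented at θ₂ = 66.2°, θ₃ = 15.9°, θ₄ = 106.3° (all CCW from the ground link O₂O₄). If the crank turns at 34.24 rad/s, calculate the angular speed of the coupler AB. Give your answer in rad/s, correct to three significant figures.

ω₂ = 34.24 rad/s
Differentiating the loop-closure r₂e^{iθ₂}+r₃e^{iθ₃}=r₁+r₄e^{iθ₄} gives r₂ω₂e^{iθ₂}+r₃ω₃e^{iθ₃}=r₄ω₄e^{iθ₄}.
Eliminating the other unknown: ω₃ = r₂ω₂ sin(θ₄−θ₂) / [r₃ sin(θ₃−θ₄)].
Numerator sine = +0.64412; denominator sine = -0.99998.
Result = 0.1158·34.24·(+0.64412) / (0.3747·(-0.99998)) = -6.8161 rad/s; magnitude 6.8161 rad/s.

6.82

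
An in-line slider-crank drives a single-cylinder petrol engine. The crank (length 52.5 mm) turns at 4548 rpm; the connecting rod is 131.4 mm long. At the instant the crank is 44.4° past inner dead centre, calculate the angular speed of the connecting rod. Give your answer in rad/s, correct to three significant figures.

ω = 476.3 rad/s (converted from 4548 rpm).
The rod makes angle φ with the slider axis where L sinφ = r sinθ; differentiating, L cosφ·φ̇ = r ω cosθ.
L cosφ = √(L² − r² sin²θ) = 0.12616 m.
|ω_rod| = r ω |cosθ| / √(L² − r² sin²θ) = 0.0525·476.3·0.71447/0.12616 = 141.6 rad/s.

142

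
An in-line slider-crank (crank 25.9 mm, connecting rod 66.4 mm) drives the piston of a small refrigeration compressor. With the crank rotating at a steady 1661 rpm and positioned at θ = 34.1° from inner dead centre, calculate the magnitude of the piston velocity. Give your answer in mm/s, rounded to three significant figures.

ω = 2π·1661/60 = 173.9 rad/s
For an in-line slider-crank, x = r cosθ + √(L² − r² sin²θ), so v = −rω sinθ·[1 + r cosθ/√(L² − r² sin²θ)].
With r = 0.0259 m, L = 0.0664 m, θ = 34.1°: √(L² − r² sin²θ) = 0.064793 m.
v = −0.0259·173.9·0.56064·[1 + 0.0259·0.82806/0.064793] = -3.3617 m/s.
|v| = 3.3617 m/s = 3361.7 mm/s.

3360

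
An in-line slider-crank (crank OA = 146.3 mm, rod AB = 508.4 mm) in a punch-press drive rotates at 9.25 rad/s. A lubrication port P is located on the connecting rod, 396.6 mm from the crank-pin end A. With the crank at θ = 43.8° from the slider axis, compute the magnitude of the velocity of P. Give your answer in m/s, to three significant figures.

ω = 9.25 rad/s.  Crank-pin speed |V_A| = rω = 1.3533 m/s, perpendicular to OA.
Rod angle: sinφ = −(r/L) sinθ ⇒ φ = -11.489°; ω_rod = −rω cosθ/√(L²−r²sin²θ) = -1.9605 rad/s.
V_P = V_A + ω_rod × AP, with AP = 0.3966 m along the rod.
Components: V_Px = −rω sinθ − a·ω_rod·sinφ = -1.0915 m/s;  V_Py = rω cosθ + a·ω_rod·cosφ = +0.21479 m/s.
|V_P| = √(V_Px² + V_Py²) = 1.1125 m/s.

1.11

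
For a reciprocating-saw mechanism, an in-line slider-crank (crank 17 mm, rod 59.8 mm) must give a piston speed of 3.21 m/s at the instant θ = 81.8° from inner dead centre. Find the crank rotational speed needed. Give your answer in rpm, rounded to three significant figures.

1750

For an in-line slider-crank, |v_piston| = rω|sinθ|·[1 + r cosθ/√(L² − r² sin²θ)].
With r = 0.017 m, L = 0.0598 m, θ = 81.8°: the bracketed kinematic factor |dx/dθ| = 0.017537 m.
ω = v/|dx/dθ| = 3.21/0.017537 = 183.04 rad/s.
N = 60ω/(2π) = 1747.9 rpm.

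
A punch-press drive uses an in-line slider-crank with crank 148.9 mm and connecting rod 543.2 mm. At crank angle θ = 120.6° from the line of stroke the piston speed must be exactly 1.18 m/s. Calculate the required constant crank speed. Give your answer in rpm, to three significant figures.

103

For an in-line slider-crank, |v_piston| = rω|sinθ|·[1 + r cosθ/√(L² − r² sin²θ)].
With r = 0.1489 m, L = 0.5432 m, θ = 120.6°: the bracketed kinematic factor |dx/dθ| = 0.10976 m.
ω = v/|dx/dθ| = 1.18/0.10976 = 10.751 rad/s.
N = 60ω/(2π) = 102.66 rpm.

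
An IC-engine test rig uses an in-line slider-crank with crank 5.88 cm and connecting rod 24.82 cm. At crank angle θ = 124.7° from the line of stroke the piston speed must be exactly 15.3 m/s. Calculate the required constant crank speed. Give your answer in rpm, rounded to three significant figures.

3500

For an in-line slider-crank, |v_piston| = rω|sinθ|·[1 + r cosθ/√(L² − r² sin²θ)].
With r = 0.0588 m, L = 0.2482 m, θ = 124.7°: the bracketed kinematic factor |dx/dθ| = 0.041695 m.
ω = v/|dx/dθ| = 15.3/0.041695 = 366.95 rad/s.
N = 60ω/(2π) = 3504.1 rpm.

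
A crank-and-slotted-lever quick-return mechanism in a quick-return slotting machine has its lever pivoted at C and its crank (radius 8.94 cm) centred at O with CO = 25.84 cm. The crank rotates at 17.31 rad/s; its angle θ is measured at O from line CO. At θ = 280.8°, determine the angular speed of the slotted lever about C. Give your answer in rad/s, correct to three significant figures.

ω = 17.31 rad/s
Crank pin A relative to C: A = (d + r cosθ, r sinθ); lever angle φ = atan2(r sinθ, d + r cosθ).
Differentiating tanφ: φ̇ = rω(d cosθ + r)/(d² + r² + 2dr cosθ).
d² + r² + 2dr cosθ = |CA|² = 0.0834203 m²;  d cosθ + r = +0.13782 m.
|ω_lever| = |0.0894·17.31·+0.13782| / 0.0834203 = 2.5567 rad/s.

2.56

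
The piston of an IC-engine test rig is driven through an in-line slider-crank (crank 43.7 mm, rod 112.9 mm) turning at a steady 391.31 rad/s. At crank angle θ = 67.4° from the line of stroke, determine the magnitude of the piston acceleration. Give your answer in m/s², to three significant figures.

ω = 391.3 rad/s
x(θ) = r cosθ + √(L² − r² sin²θ); with ω constant, a = ω²·d²x/dθ².
d²x/dθ² = −r cosθ − r²(cos2θ)/√u − r⁴ sin²2θ/(4u^{3/2}),  u = L² − r² sin²θ = 0.0111187 m².
Substituting r = 0.0437 m, L = 0.1129 m, θ = 67.4°: d²x/dθ² = -0.0044238 m.
a = ω²·d²x/dθ² = (391.3)²·(-0.0044238) = -677.39 m/s²;  |a| = 677.39 m/s².

677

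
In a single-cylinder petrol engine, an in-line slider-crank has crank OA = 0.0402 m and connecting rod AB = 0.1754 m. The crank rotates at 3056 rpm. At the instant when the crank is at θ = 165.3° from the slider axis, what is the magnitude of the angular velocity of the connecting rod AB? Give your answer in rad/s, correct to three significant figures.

ω = 320 rad/s (converted from 3056 rpm).
The rod makes angle φ with the slider axis where L sinφ = r sinθ; differentiating, L cosφ·φ̇ = r ω cosθ.
L cosφ = √(L² − r² sin²θ) = 0.1751 m.
|ω_rod| = r ω |cosθ| / √(L² − r² sin²θ) = 0.0402·320·0.96727/0.1751 = 71.066 rad/s.

71.1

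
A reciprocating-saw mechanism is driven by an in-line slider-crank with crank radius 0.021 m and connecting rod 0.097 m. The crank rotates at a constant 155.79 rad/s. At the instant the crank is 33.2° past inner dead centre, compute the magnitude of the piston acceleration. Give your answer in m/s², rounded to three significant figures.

ω = 155.8 rad/s
x(θ) = r cosθ + √(L² − r² sin²θ); with ω constant, a = ω²·d²x/dθ².
d²x/dθ² = −r cosθ − r²(cos2θ)/√u − r⁴ sin²2θ/(4u^{3/2}),  u = L² − r² sin²θ = 0.00927678 m².
Substituting r = 0.021 m, L = 0.097 m, θ = 33.2°: d²x/dθ² = -0.019451 m.
a = ω²·d²x/dθ² = (155.8)²·(-0.019451) = -472.08 m/s²;  |a| = 472.08 m/s².

472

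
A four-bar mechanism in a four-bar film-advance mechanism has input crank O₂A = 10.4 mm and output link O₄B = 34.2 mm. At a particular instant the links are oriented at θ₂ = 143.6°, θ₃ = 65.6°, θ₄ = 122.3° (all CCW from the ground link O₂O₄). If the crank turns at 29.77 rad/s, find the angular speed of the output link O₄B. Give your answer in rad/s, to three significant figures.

10.6

ω₂ = 29.77 rad/s
Differentiating the loop-closure r₂e^{iθ₂}+r₃e^{iθ₃}=r₁+r₄e^{iθ₄} gives r₂ω₂e^{iθ₂}+r₃ω₃e^{iθ₃}=r₄ω₄e^{iθ₄}.
Eliminating the other unknown: ω₄ = r₂ω₂ sin(θ₂−θ₃) / [r₄ sin(θ₄−θ₃)].
Numerator sine = +0.97815; denominator sine = +0.83581.
Result = 0.0104·29.77·(+0.97815) / (0.0342·(+0.83581)) = +10.595 rad/s; magnitude 10.595 rad/s.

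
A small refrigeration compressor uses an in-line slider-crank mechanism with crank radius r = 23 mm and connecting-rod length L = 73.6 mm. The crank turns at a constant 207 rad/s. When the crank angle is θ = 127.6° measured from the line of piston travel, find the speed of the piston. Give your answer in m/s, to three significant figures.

ω = 207 rad/s
For an in-line slider-crank, x = r cosθ + √(L² − r² sin²θ), so v = −rω sinθ·[1 + r cosθ/√(L² − r² sin²θ)].
With r = 0.023 m, L = 0.0736 m, θ = 127.6°: √(L² − r² sin²θ) = 0.071308 m.
v = −0.023·207·0.79229·[1 + 0.023·-0.61015/0.071308] = -3.0298 m/s.
|v| = 3.0298 m/s.

3.03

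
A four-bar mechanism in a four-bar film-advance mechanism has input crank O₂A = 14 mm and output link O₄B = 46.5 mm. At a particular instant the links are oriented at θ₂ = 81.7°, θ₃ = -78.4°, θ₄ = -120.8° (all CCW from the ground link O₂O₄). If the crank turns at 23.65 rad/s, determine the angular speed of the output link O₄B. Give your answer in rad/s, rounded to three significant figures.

ω₂ = 23.65 rad/s
Differentiating the loop-closure r₂e^{iθ₂}+r₃e^{iθ₃}=r₁+r₄e^{iθ₄} gives r₂ω₂e^{iθ₂}+r₃ω₃e^{iθ₃}=r₄ω₄e^{iθ₄}.
Eliminating the other unknown: ω₄ = r₂ω₂ sin(θ₂−θ₃) / [r₄ sin(θ₄−θ₃)].
Numerator sine = +0.34038; denominator sine = -0.67430.
Result = 0.014·23.65·(+0.34038) / (0.0465·(-0.67430)) = -3.5943 rad/s; magnitude 3.5943 rad/s.

3.59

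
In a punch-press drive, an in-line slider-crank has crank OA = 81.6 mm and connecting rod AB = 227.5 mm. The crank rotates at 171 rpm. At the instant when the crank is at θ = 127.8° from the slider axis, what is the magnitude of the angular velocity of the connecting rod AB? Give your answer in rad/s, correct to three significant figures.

4.10

ω = 17.91 rad/s (converted from 171 rpm).
The rod makes angle φ with the slider axis where L sinφ = r sinθ; differentiating, L cosφ·φ̇ = r ω cosθ.
L cosφ = √(L² − r² sin²θ) = 0.21817 m.
|ω_rod| = r ω |cosθ| / √(L² − r² sin²θ) = 0.0816·17.91·0.61291/0.21817 = 4.105 rad/s.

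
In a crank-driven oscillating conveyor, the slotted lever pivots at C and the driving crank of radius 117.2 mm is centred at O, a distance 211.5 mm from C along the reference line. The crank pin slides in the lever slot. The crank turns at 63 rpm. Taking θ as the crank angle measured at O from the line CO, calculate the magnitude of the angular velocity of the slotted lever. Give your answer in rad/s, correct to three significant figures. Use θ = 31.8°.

ω = 6.597 rad/s (from 63 rpm).
Crank pin A relative to C: A = (d + r cosθ, r sinθ); lever angle φ = atan2(r sinθ, d + r cosθ).
Differentiating tanφ: φ̇ = rω(d cosθ + r)/(d² + r² + 2dr cosθ).
d² + r² + 2dr cosθ = |CA|² = 0.100602 m²;  d cosθ + r = +0.29695 m.
|ω_lever| = |0.1172·6.597·+0.29695| / 0.100602 = 2.2823 rad/s.

2.28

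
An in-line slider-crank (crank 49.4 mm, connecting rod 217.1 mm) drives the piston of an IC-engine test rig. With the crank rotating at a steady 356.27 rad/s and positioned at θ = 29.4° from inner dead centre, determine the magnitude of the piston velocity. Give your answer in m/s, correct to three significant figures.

10.4

ω = 356.3 rad/s
For an in-line slider-crank, x = r cosθ + √(L² − r² sin²θ), so v = −rω sinθ·[1 + r cosθ/√(L² − r² sin²θ)].
With r = 0.0494 m, L = 0.2171 m, θ = 29.4°: √(L² − r² sin²θ) = 0.21574 m.
v = −0.0494·356.3·0.49090·[1 + 0.0494·0.87121/0.21574] = -10.363 m/s.
|v| = 10.363 m/s.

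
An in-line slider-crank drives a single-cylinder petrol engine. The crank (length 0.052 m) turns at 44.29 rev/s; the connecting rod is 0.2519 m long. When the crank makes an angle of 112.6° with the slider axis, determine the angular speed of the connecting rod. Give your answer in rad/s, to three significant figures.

22.5

ω = 278.3 rad/s (converted from 44.29 rev/s).
The rod makes angle φ with the slider axis where L sinφ = r sinθ; differentiating, L cosφ·φ̇ = r ω cosθ.
L cosφ = √(L² − r² sin²θ) = 0.24728 m.
|ω_rod| = r ω |cosθ| / √(L² − r² sin²θ) = 0.052·278.3·0.38430/0.24728 = 22.488 rad/s.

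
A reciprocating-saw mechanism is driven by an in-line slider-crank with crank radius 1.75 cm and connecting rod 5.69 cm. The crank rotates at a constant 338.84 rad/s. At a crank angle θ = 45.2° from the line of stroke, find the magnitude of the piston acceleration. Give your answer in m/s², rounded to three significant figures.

1430

ω = 338.8 rad/s
x(θ) = r cosθ + √(L² − r² sin²θ); with ω constant, a = ω²·d²x/dθ².
d²x/dθ² = −r cosθ − r²(cos2θ)/√u − r⁴ sin²2θ/(4u^{3/2}),  u = L² − r² sin²θ = 0.00308342 m².
Substituting r = 0.0175 m, L = 0.0569 m, θ = 45.2°: d²x/dθ² = -0.01243 m.
a = ω²·d²x/dθ² = (338.8)²·(-0.01243) = -1427.1 m/s²;  |a| = 1427.1 m/s².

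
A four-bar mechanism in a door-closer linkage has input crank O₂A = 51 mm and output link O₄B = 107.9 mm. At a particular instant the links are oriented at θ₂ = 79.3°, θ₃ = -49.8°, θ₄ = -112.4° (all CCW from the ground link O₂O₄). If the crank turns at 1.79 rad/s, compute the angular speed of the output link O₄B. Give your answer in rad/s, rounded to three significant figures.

ω₂ = 1.79 rad/s
Differentiating the loop-closure r₂e^{iθ₂}+r₃e^{iθ₃}=r₁+r₄e^{iθ₄} gives r₂ω₂e^{iθ₂}+r₃ω₃e^{iθ₃}=r₄ω₄e^{iθ₄}.
Eliminating the other unknown: ω₄ = r₂ω₂ sin(θ₂−θ₃) / [r₄ sin(θ₄−θ₃)].
Numerator sine = +0.77605; denominator sine = -0.88782.
Result = 0.051·1.79·(+0.77605) / (0.1079·(-0.88782)) = -0.73955 rad/s; magnitude 0.73955 rad/s.

0.740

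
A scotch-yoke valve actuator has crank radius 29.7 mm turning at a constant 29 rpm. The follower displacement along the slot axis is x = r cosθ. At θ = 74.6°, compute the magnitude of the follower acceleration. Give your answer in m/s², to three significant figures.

0.0727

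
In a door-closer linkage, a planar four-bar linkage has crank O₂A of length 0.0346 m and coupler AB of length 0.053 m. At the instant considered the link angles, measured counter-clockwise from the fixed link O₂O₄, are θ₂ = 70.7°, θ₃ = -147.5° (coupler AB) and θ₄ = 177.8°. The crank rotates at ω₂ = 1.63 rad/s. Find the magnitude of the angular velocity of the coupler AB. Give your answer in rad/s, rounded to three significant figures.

ω₂ = 1.63 rad/s
Differentiating the loop-closure r₂e^{iθ₂}+r₃e^{iθ₃}=r₁+r₄e^{iθ₄} gives r₂ω₂e^{iθ₂}+r₃ω₃e^{iθ₃}=r₄ω₄e^{iθ₄}.
Eliminating the other unknown: ω₃ = r₂ω₂ sin(θ₄−θ₂) / [r₃ sin(θ₃−θ₄)].
Numerator sine = +0.95579; denominator sine = +0.56928.
Result = 0.0346·1.63·(+0.95579) / (0.053·(+0.56928)) = +1.7866 rad/s; magnitude 1.7866 rad/s.

1.79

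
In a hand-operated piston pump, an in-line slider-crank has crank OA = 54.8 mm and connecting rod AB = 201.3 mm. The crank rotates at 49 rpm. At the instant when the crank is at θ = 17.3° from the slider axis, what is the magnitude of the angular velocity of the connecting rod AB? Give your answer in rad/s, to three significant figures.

1.34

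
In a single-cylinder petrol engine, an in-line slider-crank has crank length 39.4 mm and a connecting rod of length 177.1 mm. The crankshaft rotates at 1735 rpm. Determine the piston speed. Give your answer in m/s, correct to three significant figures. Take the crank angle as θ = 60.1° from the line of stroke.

6.91

ω = 2π·1735/60 = 181.7 rad/s
For an in-line slider-crank, x = r cosθ + √(L² − r² sin²θ), so v = −rω sinθ·[1 + r cosθ/√(L² − r² sin²θ)].
With r = 0.0394 m, L = 0.1771 m, θ = 60.1°: √(L² − r² sin²θ) = 0.17378 m.
v = −0.0394·181.7·0.86690·[1 + 0.0394·0.49849/0.17378] = -6.9071 m/s.
|v| = 6.9071 m/s.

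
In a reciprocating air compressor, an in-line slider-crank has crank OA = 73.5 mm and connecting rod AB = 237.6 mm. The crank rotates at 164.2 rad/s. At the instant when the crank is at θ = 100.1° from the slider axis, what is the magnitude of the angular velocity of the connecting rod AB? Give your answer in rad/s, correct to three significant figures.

9.35

ω = 164.2 rad/s
The rod makes angle φ with the slider axis where L sinφ = r sinθ; differentiating, L cosφ·φ̇ = r ω cosθ.
L cosφ = √(L² − r² sin²θ) = 0.22631 m.
|ω_rod| = r ω |cosθ| / √(L² − r² sin²θ) = 0.0735·164.2·0.17537/0.22631 = 9.3519 rad/s.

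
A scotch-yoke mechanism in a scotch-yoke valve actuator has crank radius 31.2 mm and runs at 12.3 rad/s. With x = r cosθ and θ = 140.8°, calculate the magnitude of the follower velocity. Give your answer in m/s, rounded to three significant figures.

0.243

ω = 12.3 rad/s
x = r cosθ ⇒ ẋ = −rω sinθ.
|v| = rω|sinθ| = 0.0312·12.3·|sin 140.8°| = 0.24255 m/s.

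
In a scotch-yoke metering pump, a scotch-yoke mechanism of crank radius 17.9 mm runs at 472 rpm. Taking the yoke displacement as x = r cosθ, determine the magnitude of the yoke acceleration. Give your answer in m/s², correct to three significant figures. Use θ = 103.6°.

10.3

ω = 49.43 rad/s (from 472 rpm).
x = r cosθ ⇒ ẍ = −rω² cosθ (ω constant).
|a| = rω²|cosθ| = 0.0179·(49.43)²·|cos 103.6°| = 10.283 m/s².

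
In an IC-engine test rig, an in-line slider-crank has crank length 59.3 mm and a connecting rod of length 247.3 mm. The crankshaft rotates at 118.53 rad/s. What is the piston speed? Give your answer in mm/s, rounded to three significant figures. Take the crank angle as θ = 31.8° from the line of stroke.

4460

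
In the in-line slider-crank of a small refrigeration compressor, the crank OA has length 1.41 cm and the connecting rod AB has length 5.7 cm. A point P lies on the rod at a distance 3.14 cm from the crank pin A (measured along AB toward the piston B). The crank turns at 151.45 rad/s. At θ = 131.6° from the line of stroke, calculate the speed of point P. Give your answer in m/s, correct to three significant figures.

1.58

ω = 151.4 rad/s.  Crank-pin speed |V_A| = rω = 2.1354 m/s, perpendicular to OA.
Rod angle: sinφ = −(r/L) sinθ ⇒ φ = -10.660°; ω_rod = −rω cosθ/√(L²−r²sin²θ) = +25.31 rad/s.
V_P = V_A + ω_rod × AP, with AP = 0.0314 m along the rod.
Components: V_Px = −rω sinθ − a·ω_rod·sinφ = -1.4499 m/s;  V_Py = rω cosθ + a·ω_rod·cosφ = -0.63676 m/s.
|V_P| = √(V_Px² + V_Py²) = 1.5835 m/s.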